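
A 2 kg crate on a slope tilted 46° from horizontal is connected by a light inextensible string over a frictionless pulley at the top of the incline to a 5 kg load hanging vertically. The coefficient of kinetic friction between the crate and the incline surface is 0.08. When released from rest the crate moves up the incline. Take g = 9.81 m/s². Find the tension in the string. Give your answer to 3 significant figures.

24.9 N

For the crate on the incline: the weight component along the slope is m₁g sin 46° = 2 × 9.81 × 0.7193 = 14.113 N and the normal force is N = m₁g cos 46° = 13.629 N.
Kinetic friction opposes the crate's motion up the incline: f = μN = 0.08 × 13.629 = 1.090 N acting down the slope.
Newton's second law for the crate (up-slope positive): T − 14.113 − 1.090 = 2 a. For the hanging load (downward positive): 5 × 9.81 − T = 5 a.
Adding the two equations eliminates T: 33.847 = 7 a, so a = 4.8353 m/s².
Then from the hanging load's equation, T = 5 × (9.81 − 4.8353) = 24.873 N.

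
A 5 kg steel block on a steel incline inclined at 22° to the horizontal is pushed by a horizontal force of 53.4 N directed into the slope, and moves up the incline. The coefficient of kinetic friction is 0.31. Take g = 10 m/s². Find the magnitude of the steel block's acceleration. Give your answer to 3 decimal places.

The horizontal push has components F cos 22° = 53.4 × 0.9272 = 49.512 N up the incline and F sin 22° = 53.4 × 0.3746 = 20.004 N pressing into the surface.
The normal force is therefore N = mg cos 22° + F sin 22° = 46.360 + 20.004 = 66.364 N, and kinetic friction down the slope is μN = 0.31 × 66.364 = 20.573 N.
Along the incline: F cos 22° − mg sin 22° − μN = ma, so 49.512 − 18.730 − 20.573 = 5 a, giving a = 2.0418 m/s².

2.042 m/s²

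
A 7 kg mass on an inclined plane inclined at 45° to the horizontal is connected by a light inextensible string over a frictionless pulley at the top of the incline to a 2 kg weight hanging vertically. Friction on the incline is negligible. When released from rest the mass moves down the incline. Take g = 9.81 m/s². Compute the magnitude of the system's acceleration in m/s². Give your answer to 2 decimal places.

For the mass on the incline: the weight component along the slope is m₁g sin 45° = 7 × 9.81 × 0.7071 = 48.557 N and the normal force is N = m₁g cos 45° = 48.557 N.
Newton's second law for the mass (down-slope positive): 48.557 − T = 7 a. For the hanging weight (upward positive): T − 2 × 9.81 = 2 a.
Adding the two equations eliminates T: 28.937 = 9 a, so a = 3.2152 m/s².

3.22 m/s²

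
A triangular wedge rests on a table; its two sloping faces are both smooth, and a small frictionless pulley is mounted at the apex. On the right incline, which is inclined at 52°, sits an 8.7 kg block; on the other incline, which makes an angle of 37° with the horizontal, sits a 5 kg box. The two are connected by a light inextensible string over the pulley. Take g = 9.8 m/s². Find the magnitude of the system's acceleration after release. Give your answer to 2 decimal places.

Resolve each weight along its own incline: the 8.7 kg mass has component 8.7 × 9.8 × sin 52° = 67.186 N down its slope, and the 5 kg mass has 5 × 9.8 × sin 37° = 29.489 N down its slope.
The 8.7 kg side's 67.186 N exceeds the other side's 29.489 N, so that mass slides down and the 5 kg mass slides up. Taking that direction as positive, Newton's second law for the whole system gives 67.186 − 29.489 = (8.7 + 5) a, so a = 37.697 / 13.7 = 2.7516 m/s².

2.75 m/s²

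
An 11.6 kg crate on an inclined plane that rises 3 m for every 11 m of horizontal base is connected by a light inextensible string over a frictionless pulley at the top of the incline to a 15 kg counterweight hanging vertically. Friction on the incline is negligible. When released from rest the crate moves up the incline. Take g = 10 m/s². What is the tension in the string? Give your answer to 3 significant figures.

82.6 N

For the crate on the incline: the weight component along the slope is m₁g sin 15.26° = 11.6 × 10 × 0.2631 = 30.520 N and the normal force is N = m₁g cos 15.26° = 111.913 N.
Newton's second law for the crate (up-slope positive): T − 30.520 = 11.6 a. For the hanging counterweight (downward positive): 15 × 10 − T = 15 a.
Adding the two equations eliminates T: 119.480 = 26.6 a, so a = 4.4917 m/s².
Then from the hanging counterweight's equation, T = 15 × (10 − 4.4917) = 82.624 N.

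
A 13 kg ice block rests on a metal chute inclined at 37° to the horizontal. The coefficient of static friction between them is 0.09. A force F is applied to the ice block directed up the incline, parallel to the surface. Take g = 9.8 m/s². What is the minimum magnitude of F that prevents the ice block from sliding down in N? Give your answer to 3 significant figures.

67.5 N

The normal force is N = mg cos 37° = 101.746 N. With F at its minimum the ice block is on the verge of sliding down, so static friction is at its maximum μ_s N = 0.09 × 101.746 = 9.157 N and acts up the slope.
Equilibrium along the incline: F + μ_s N = mg sin 37°, so F = 76.671 − 9.157 = 67.514 N.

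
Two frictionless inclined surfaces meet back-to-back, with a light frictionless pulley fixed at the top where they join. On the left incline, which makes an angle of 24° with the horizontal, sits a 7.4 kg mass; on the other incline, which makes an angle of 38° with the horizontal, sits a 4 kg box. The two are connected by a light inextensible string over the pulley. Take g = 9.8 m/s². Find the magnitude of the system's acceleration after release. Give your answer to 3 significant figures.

Resolve each weight along its own incline: the 7.4 kg mass has component 7.4 × 9.8 × sin 24° = 29.497 N down its slope, and the 4 kg mass has 4 × 9.8 × sin 38° = 24.134 N down its slope.
The 7.4 kg side's 29.497 N exceeds the other side's 24.134 N, so that mass slides down and the 4 kg mass slides up. Taking that direction as positive, Newton's second law for the whole system gives 29.497 − 24.134 = (7.4 + 4) a, so a = 5.363 / 11.4 = 0.4704 m/s².

0.470 m/s²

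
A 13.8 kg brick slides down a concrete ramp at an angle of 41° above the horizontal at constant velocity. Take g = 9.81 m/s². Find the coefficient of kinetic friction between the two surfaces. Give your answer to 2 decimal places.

0.87

At constant velocity the net force along the incline is zero: mg sin 41° = μ mg cos 41°.
So μ = tan 41° = 0.6561 / 0.7547 = 0.8694.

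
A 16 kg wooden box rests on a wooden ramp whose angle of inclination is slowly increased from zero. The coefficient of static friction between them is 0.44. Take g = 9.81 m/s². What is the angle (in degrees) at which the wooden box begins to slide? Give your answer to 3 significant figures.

23.7°

At the threshold of sliding, static friction is at its maximum μ_s N and exactly balances the weight component along the incline: mg sin θ = μ_s mg cos θ.
Hence tan θ = μ_s = 0.44, so θ = arctan(0.44) = 23.7495°.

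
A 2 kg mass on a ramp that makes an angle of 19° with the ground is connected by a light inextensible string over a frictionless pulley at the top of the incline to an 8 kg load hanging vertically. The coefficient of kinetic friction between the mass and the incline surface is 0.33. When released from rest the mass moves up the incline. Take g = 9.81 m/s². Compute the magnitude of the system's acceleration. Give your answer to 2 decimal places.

For the mass on the incline: the weight component along the slope is m₁g sin 19° = 2 × 9.81 × 0.3256 = 6.388 N and the normal force is N = m₁g cos 19° = 18.551 N.
Kinetic friction opposes the mass's motion up the incline: f = μN = 0.33 × 18.551 = 6.122 N acting down the slope.
Newton's second law for the mass (up-slope positive): T − 6.388 − 6.122 = 2 a. For the hanging load (downward positive): 8 × 9.81 − T = 8 a.
Adding the two equations eliminates T: 65.970 = 10 a, so a = 6.5970 m/s².

6.60 m/s²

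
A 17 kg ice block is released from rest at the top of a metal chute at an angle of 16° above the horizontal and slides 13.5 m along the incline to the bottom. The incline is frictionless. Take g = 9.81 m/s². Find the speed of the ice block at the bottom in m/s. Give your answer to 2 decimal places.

The weight component along the incline is mg sin 16° = 45.968 N and the normal force is N = mg cos 16° = 160.310 N.
With no friction, a = g sin 16° = 2.7040 m/s².
Starting from rest over a distance of 13.5 m, v² = 2aL = 2 × 2.7040 × 13.5 = 73.0080, so v = 8.5445 m/s.

8.54 m/s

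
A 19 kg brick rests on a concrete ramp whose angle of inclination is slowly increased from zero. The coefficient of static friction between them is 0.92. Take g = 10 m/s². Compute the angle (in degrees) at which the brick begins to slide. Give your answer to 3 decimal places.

At the threshold of sliding, static friction is at its maximum μ_s N and exactly balances the weight component along the incline: mg sin θ = μ_s mg cos θ.
Hence tan θ = μ_s = 0.92, so θ = arctan(0.92) = 42.6141°.

42.614°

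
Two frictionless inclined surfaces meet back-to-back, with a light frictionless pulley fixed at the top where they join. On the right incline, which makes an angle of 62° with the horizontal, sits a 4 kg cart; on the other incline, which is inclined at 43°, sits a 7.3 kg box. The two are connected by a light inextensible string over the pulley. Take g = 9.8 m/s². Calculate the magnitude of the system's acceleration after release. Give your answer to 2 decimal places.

1.25 m/s²

Resolve each weight along its own incline: the 4 kg mass has component 4 × 9.8 × sin 62° = 34.612 N down its slope, and the 7.3 kg mass has 7.3 × 9.8 × sin 43° = 48.790 N down its slope.
The 7.3 kg side's 48.790 N exceeds the other side's 34.612 N, so that mass slides down and the 4 kg mass slides up. Taking that direction as positive, Newton's second law for the whole system gives 48.790 − 34.612 = (4 + 7.3) a, so a = 14.178 / 11.3 = 1.2547 m/s².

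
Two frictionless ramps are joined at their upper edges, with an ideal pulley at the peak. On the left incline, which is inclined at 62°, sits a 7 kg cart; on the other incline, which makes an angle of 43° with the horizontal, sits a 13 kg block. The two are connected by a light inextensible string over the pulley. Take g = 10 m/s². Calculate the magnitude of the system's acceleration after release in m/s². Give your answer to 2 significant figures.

1.3 m/s²

Resolve each weight along its own incline: the 7 kg mass has component 7 × 10 × sin 62° = 61.806 N down its slope, and the 13 kg mass has 13 × 10 × sin 43° = 88.660 N down its slope.
The 13 kg side's 88.660 N exceeds the other side's 61.806 N, so that mass slides down and the 7 kg mass slides up. Taking that direction as positive, Newton's second law for the whole system gives 88.660 − 61.806 = (7 + 13) a, so a = 26.854 / 20 = 1.3427 m/s².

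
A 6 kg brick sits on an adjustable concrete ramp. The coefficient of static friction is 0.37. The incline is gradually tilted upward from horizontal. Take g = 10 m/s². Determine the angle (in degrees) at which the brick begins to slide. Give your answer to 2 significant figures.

At the threshold of sliding, static friction is at its maximum μ_s N and exactly balances the weight component along the incline: mg sin θ = μ_s mg cos θ.
Hence tan θ = μ_s = 0.37, so θ = arctan(0.37) = 20.3045°.

20°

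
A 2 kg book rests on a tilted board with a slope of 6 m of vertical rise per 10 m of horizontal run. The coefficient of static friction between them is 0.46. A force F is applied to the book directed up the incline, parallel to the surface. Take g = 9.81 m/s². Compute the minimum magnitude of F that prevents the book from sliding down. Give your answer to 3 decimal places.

The normal force is N = mg cos 30.96° = 16.824 N. With F at its minimum the book is on the verge of sliding down, so static friction is at its maximum μ_s N = 0.46 × 16.824 = 7.739 N and acts up the slope.
Equilibrium along the incline: F + μ_s N = mg sin 30.96°, so F = 10.094 − 7.739 = 2.355 N.

2.355 N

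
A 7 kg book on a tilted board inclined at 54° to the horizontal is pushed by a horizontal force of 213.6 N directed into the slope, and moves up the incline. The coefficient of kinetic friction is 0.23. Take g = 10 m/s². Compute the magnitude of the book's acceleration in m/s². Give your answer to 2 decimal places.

The horizontal push has components F cos 54° = 213.6 × 0.5878 = 125.554 N up the incline and F sin 54° = 213.6 × 0.8090 = 172.802 N pressing into the surface.
The normal force is therefore N = mg cos 54° + F sin 54° = 41.146 + 172.802 = 213.948 N, and kinetic friction down the slope is μN = 0.23 × 213.948 = 49.208 N.
Along the incline: F cos 54° − mg sin 54° − μN = ma, so 125.554 − 56.630 − 49.208 = 7 a, giving a = 2.8166 m/s².

2.82 m/s²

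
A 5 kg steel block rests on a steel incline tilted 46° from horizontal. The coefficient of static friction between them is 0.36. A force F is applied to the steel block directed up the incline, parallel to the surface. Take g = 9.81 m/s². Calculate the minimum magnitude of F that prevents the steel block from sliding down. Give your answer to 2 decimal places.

The normal force is N = mg cos 46° = 34.073 N. With F at its minimum the steel block is on the verge of sliding down, so static friction is at its maximum μ_s N = 0.36 × 34.073 = 12.266 N and acts up the slope.
Equilibrium along the incline: F + μ_s N = mg sin 46°, so F = 35.284 − 12.266 = 23.018 N.

23.02 N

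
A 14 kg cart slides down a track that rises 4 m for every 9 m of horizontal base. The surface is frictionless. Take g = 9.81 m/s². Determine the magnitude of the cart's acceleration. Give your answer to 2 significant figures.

4.0 m/s²

Resolving the weight along the incline: the component pulling the cart down the slope is mg sin 23.96° = 14 × 9.81 × 0.4061 = 55.774 N, and the normal force is N = mg cos 23.96° = 14 × 9.81 × 0.9138 = 125.501 N.
With no friction the net force along the incline is 55.774 N, so a = g sin 23.96° = 55.774 / 14 = 3.9839 m/s².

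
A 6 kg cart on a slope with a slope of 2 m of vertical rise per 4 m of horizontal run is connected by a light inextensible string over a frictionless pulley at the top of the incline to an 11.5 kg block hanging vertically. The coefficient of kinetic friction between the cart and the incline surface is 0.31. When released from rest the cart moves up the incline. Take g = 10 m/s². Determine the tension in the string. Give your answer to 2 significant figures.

For the cart on the incline: the weight component along the slope is m₁g sin 26.57° = 6 × 10 × 0.4472 = 26.832 N and the normal force is N = m₁g cos 26.57° = 53.666 N.
Kinetic friction opposes the cart's motion up the incline: f = μN = 0.31 × 53.666 = 16.636 N acting down the slope.
Newton's second law for the cart (up-slope positive): T − 26.832 − 16.636 = 6 a. For the hanging block (downward positive): 11.5 × 10 − T = 11.5 a.
Adding the two equations eliminates T: 71.532 = 17.5 a, so a = 4.0875 m/s².
Then from the hanging block's equation, T = 11.5 × (10 − 4.0875) = 67.994 N.

68 N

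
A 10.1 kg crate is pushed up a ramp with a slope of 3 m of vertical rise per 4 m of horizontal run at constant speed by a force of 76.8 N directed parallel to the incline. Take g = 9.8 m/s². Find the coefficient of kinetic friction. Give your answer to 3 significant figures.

At constant speed ΣF = 0 along the incline. The applied 76.8 N acts up the slope; the weight component mg sin 36.87° = 59.388 N and kinetic friction μN both act down the slope.
So 76.8 = 59.388 + μ × 79.184, giving μ = (76.8 − 59.388) / 79.184 = 0.2199.

0.220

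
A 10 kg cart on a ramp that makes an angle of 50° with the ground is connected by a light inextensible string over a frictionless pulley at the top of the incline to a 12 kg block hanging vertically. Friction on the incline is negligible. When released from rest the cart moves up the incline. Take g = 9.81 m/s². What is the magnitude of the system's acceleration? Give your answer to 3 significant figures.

For the cart on the incline: the weight component along the slope is m₁g sin 50° = 10 × 9.81 × 0.7660 = 75.145 N and the normal force is N = m₁g cos 50° = 63.057 N.
Newton's second law for the cart (up-slope positive): T − 75.145 = 10 a. For the hanging block (downward positive): 12 × 9.81 − T = 12 a.
Adding the two equations eliminates T: 42.575 = 22 a, so a = 1.9352 m/s².

1.94 m/s²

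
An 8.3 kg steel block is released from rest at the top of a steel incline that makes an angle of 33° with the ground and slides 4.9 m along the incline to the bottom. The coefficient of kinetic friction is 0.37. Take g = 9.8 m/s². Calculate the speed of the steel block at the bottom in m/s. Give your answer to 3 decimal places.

The weight component along the incline is mg sin 33° = 44.301 N and the normal force is N = mg cos 33° = 68.217 N.
Friction up the slope is f = μN = 0.37 × 68.217 = 25.240 N, so the net downslope force is 44.301 − 25.240 = 19.061 N and a = 19.061 / 8.3 = 2.2965 m/s².
Starting from rest over a distance of 4.9 m, v² = 2aL = 2 × 2.2965 × 4.9 = 22.5057, so v = 4.7440 m/s.

4.744 m/s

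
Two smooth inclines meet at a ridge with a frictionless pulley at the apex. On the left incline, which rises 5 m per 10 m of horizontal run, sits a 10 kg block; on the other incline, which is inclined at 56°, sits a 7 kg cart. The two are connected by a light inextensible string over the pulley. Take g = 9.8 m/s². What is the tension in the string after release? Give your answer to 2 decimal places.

51.50 N

Resolve each weight along its own incline: the 10 kg mass has component 10 × 9.8 × sin 26.57° = 43.827 N down its slope, and the 7 kg mass has 7 × 9.8 × sin 56° = 56.872 N down its slope.
The 7 kg side's 56.872 N exceeds the other side's 43.827 N, so that mass slides down and the 10 kg mass slides up. Taking that direction as positive, Newton's second law for the whole system gives 56.872 − 43.827 = (10 + 7) a, so a = 13.045 / 17 = 0.7674 m/s².
For the 10 kg mass (up-slope positive): T − 43.827 = 10 × 0.7674, so T = 51.501 N.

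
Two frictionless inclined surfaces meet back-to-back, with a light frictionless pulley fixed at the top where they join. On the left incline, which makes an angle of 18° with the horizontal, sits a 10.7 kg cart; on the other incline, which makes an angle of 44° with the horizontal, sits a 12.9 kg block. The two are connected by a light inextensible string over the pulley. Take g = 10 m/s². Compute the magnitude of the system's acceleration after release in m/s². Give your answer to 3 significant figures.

2.40 m/s²

Resolve each weight along its own incline: the 10.7 kg mass has component 10.7 × 10 × sin 18° = 33.065 N down its slope, and the 12.9 kg mass has 12.9 × 10 × sin 44° = 89.611 N down its slope.
The 12.9 kg side's 89.611 N exceeds the other side's 33.065 N, so that mass slides down and the 10.7 kg mass slides up. Taking that direction as positive, Newton's second law for the whole system gives 89.611 − 33.065 = (10.7 + 12.9) a, so a = 56.546 / 23.6 = 2.3960 m/s².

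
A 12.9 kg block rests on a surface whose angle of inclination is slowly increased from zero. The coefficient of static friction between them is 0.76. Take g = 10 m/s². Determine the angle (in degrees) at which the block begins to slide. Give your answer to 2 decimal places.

At the threshold of sliding, static friction is at its maximum μ_s N and exactly balances the weight component along the incline: mg sin θ = μ_s mg cos θ.
Hence tan θ = μ_s = 0.76, so θ = arctan(0.76) = 37.2348°.

37.23°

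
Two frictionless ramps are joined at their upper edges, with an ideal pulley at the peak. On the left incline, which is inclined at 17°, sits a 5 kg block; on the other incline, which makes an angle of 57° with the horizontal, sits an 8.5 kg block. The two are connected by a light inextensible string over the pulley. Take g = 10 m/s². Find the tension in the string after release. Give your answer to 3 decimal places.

35.607 N

Resolve each weight along its own incline: the 5 kg mass has component 5 × 10 × sin 17° = 14.619 N down its slope, and the 8.5 kg mass has 8.5 × 10 × sin 57° = 71.287 N down its slope.
The 8.5 kg side's 71.287 N exceeds the other side's 14.619 N, so that mass slides down and the 5 kg mass slides up. Taking that direction as positive, Newton's second law for the whole system gives 71.287 − 14.619 = (5 + 8.5) a, so a = 56.668 / 13.5 = 4.1976 m/s².
For the 5 kg mass (up-slope positive): T − 14.619 = 5 × 4.1976, so T = 35.607 N.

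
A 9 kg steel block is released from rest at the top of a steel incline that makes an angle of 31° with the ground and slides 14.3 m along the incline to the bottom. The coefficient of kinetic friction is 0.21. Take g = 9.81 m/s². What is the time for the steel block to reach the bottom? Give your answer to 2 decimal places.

2.95 s

The weight component along the incline is mg sin 31° = 45.473 N and the normal force is N = mg cos 31° = 75.679 N.
Friction up the slope is f = μN = 0.21 × 75.679 = 15.893 N, so the net downslope force is 45.473 − 15.893 = 29.580 N and a = 29.580 / 9 = 3.2867 m/s².
Starting from rest, L = ½at², so t = √(2L/a) = √(2 × 14.3 / 3.2867) = 2.9499 s.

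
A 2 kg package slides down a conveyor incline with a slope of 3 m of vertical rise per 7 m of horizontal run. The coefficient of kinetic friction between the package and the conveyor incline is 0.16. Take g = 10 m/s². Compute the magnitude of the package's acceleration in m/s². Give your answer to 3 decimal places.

2.469 m/s²

Resolving the weight along the incline: the component pulling the package down the slope is mg sin 23.20° = 2 × 10 × 0.3939 = 7.878 N, and the normal force is N = mg cos 23.20° = 2 × 10 × 0.9191 = 18.382 N.
Kinetic friction acts up the slope with magnitude f = μN = 0.16 × 18.382 = 2.941 N.
Net force along the incline is 7.878 − 2.941 = 4.937 N, so a = 4.937 / 2 = 2.4685 m/s².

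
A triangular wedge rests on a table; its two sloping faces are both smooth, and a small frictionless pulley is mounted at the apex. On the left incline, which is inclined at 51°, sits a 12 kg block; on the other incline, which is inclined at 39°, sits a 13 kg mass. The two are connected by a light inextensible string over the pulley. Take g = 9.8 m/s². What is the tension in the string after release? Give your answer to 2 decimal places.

Resolve each weight along its own incline: the 12 kg mass has component 12 × 9.8 × sin 51° = 91.392 N down its slope, and the 13 kg mass has 13 × 9.8 × sin 39° = 80.175 N down its slope.
The 12 kg side's 91.392 N exceeds the other side's 80.175 N, so that mass slides down and the 13 kg mass slides up. Taking that direction as positive, Newton's second law for the whole system gives 91.392 − 80.175 = (12 + 13) a, so a = 11.217 / 25 = 0.4487 m/s².
For the 13 kg mass (up-slope positive): T − 80.175 = 13 × 0.4487, so T = 86.008 N.

86.01 N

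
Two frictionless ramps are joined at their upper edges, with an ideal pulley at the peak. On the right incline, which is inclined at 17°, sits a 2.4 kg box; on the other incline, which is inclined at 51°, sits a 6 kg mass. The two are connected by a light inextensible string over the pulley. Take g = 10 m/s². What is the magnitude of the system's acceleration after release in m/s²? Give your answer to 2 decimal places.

4.72 m/s²

Resolve each weight along its own incline: the 2.4 kg mass has component 2.4 × 10 × sin 17° = 7.017 N down its slope, and the 6 kg mass has 6 × 10 × sin 51° = 46.629 N down its slope.
The 6 kg side's 46.629 N exceeds the other side's 7.017 N, so that mass slides down and the 2.4 kg mass slides up. Taking that direction as positive, Newton's second law for the whole system gives 46.629 − 7.017 = (2.4 + 6) a, so a = 39.612 / 8.4 = 4.7157 m/s².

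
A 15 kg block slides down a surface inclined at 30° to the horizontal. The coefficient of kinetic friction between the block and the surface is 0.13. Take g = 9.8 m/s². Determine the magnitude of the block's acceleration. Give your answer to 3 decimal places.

3.797 m/s²

Resolving the weight along the incline: the component pulling the block down the slope is mg sin 30° = 15 × 9.8 × 0.5000 = 73.500 N, and the normal force is N = mg cos 30° = 15 × 9.8 × 0.8660 = 127.302 N.
Kinetic friction acts up the slope with magnitude f = μN = 0.13 × 127.302 = 16.549 N.
Net force along the incline is 73.500 − 16.549 = 56.951 N, so a = 56.951 / 15 = 3.7967 m/s².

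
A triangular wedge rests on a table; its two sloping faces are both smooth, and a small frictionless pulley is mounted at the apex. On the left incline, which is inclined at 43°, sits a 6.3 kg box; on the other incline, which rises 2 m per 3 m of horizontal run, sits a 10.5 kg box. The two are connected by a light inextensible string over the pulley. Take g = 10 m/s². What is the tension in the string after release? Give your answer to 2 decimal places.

48.70 N

Resolve each weight along its own incline: the 6.3 kg mass has component 6.3 × 10 × sin 43° = 42.966 N down its slope, and the 10.5 kg mass has 10.5 × 10 × sin 33.69° = 58.244 N down its slope.
The 10.5 kg side's 58.244 N exceeds the other side's 42.966 N, so that mass slides down and the 6.3 kg mass slides up. Taking that direction as positive, Newton's second law for the whole system gives 58.244 − 42.966 = (6.3 + 10.5) a, so a = 15.278 / 16.8 = 0.9094 m/s².
For the 6.3 kg mass (up-slope positive): T − 42.966 = 6.3 × 0.9094, so T = 48.695 N.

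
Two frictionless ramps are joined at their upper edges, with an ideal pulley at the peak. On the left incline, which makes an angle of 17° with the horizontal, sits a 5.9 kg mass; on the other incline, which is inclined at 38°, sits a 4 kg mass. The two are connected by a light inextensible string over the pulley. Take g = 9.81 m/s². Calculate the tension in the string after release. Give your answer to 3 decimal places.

Resolve each weight along its own incline: the 5.9 kg mass has component 5.9 × 9.81 × sin 17° = 16.922 N down its slope, and the 4 kg mass has 4 × 9.81 × sin 38° = 24.159 N down its slope.
The 4 kg side's 24.159 N exceeds the other side's 16.922 N, so that mass slides down and the 5.9 kg mass slides up. Taking that direction as positive, Newton's second law for the whole system gives 24.159 − 16.922 = (5.9 + 4) a, so a = 7.237 / 9.9 = 0.7310 m/s².
For the 5.9 kg mass (up-slope positive): T − 16.922 = 5.9 × 0.7310, so T = 21.235 N.

21.235 N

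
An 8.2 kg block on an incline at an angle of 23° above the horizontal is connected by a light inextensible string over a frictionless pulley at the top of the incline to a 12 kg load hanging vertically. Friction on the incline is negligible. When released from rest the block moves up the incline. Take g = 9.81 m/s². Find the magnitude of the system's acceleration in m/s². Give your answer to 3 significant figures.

4.27 m/s²

For the block on the incline: the weight component along the slope is m₁g sin 23° = 8.2 × 9.81 × 0.3907 = 31.429 N and the normal force is N = m₁g cos 23° = 74.047 N.
Newton's second law for the block (up-slope positive): T − 31.429 = 8.2 a. For the hanging load (downward positive): 12 × 9.81 − T = 12 a.
Adding the two equations eliminates T: 86.291 = 20.2 a, so a = 4.2718 m/s².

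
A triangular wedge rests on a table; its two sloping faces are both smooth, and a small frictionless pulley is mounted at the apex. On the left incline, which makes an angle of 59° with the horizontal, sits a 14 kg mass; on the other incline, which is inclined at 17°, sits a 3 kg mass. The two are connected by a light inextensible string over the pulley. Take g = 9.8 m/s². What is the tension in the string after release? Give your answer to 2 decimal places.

27.83 N

Resolve each weight along its own incline: the 14 kg mass has component 14 × 9.8 × sin 59° = 117.603 N down its slope, and the 3 kg mass has 3 × 9.8 × sin 17° = 8.596 N down its slope.
The 14 kg side's 117.603 N exceeds the other side's 8.596 N, so that mass slides down and the 3 kg mass slides up. Taking that direction as positive, Newton's second law for the whole system gives 117.603 − 8.596 = (14 + 3) a, so a = 109.007 / 17 = 6.4122 m/s².
For the 3 kg mass (up-slope positive): T − 8.596 = 3 × 6.4122, so T = 27.833 N.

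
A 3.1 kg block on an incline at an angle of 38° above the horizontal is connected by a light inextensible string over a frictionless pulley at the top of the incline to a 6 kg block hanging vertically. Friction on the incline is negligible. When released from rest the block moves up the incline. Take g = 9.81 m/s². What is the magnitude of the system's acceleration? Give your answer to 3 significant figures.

4.41 m/s²

For the block on the incline: the weight component along the slope is m₁g sin 38° = 3.1 × 9.81 × 0.6157 = 18.724 N and the normal force is N = m₁g cos 38° = 23.964 N.
Newton's second law for the block (up-slope positive): T − 18.724 = 3.1 a. For the hanging block (downward positive): 6 × 9.81 − T = 6 a.
Adding the two equations eliminates T: 40.136 = 9.1 a, so a = 4.4105 m/s².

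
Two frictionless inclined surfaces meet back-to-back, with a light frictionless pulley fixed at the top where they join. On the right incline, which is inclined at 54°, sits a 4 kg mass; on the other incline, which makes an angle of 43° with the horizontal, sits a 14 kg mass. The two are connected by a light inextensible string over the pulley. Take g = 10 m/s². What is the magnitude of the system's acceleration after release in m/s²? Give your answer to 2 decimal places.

Resolve each weight along its own incline: the 4 kg mass has component 4 × 10 × sin 54° = 32.361 N down its slope, and the 14 kg mass has 14 × 10 × sin 43° = 95.480 N down its slope.
The 14 kg side's 95.480 N exceeds the other side's 32.361 N, so that mass slides down and the 4 kg mass slides up. Taking that direction as positive, Newton's second law for the whole system gives 95.480 − 32.361 = (4 + 14) a, so a = 63.119 / 18 = 3.5066 m/s².

3.51 m/s²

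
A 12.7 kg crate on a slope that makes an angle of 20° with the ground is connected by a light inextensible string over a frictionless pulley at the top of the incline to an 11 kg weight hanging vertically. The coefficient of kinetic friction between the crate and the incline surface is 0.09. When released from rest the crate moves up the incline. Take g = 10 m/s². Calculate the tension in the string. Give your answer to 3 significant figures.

84.1 N

For the crate on the incline: the weight component along the slope is m₁g sin 20° = 12.7 × 10 × 0.3420 = 43.434 N and the normal force is N = m₁g cos 20° = 119.341 N.
Kinetic friction opposes the crate's motion up the incline: f = μN = 0.09 × 119.341 = 10.741 N acting down the slope.
Newton's second law for the crate (up-slope positive): T − 43.434 − 10.741 = 12.7 a. For the hanging weight (downward positive): 11 × 10 − T = 11 a.
Adding the two equations eliminates T: 55.825 = 23.7 a, so a = 2.3555 m/s².
Then from the hanging weight's equation, T = 11 × (10 − 2.3555) = 84.090 N.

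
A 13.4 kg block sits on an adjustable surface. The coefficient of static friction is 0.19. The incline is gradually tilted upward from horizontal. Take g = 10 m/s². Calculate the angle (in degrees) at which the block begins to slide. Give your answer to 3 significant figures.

10.8°

At the threshold of sliding, static friction is at its maximum μ_s N and exactly balances the weight component along the incline: mg sin θ = μ_s mg cos θ.
Hence tan θ = μ_s = 0.19, so θ = arctan(0.19) = 10.7580°.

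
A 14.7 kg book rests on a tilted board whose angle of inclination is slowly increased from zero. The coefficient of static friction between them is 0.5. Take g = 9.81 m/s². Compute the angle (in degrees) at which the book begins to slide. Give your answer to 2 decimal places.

At the threshold of sliding, static friction is at its maximum μ_s N and exactly balances the weight component along the incline: mg sin θ = μ_s mg cos θ.
Hence tan θ = μ_s = 0.5, so θ = arctan(0.5) = 26.5651°.

26.57°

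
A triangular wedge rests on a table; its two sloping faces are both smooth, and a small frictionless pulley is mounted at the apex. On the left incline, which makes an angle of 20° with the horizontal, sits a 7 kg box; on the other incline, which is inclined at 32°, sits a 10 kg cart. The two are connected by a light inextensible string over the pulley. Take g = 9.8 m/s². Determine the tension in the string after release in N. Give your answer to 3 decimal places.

35.185 N

Resolve each weight along its own incline: the 7 kg mass has component 7 × 9.8 × sin 20° = 23.463 N down its slope, and the 10 kg mass has 10 × 9.8 × sin 32° = 51.932 N down its slope.
The 10 kg side's 51.932 N exceeds the other side's 23.463 N, so that mass slides down and the 7 kg mass slides up. Taking that direction as positive, Newton's second law for the whole system gives 51.932 − 23.463 = (7 + 10) a, so a = 28.469 / 17 = 1.6746 m/s².
For the 7 kg mass (up-slope positive): T − 23.463 = 7 × 1.6746, so T = 35.185 N.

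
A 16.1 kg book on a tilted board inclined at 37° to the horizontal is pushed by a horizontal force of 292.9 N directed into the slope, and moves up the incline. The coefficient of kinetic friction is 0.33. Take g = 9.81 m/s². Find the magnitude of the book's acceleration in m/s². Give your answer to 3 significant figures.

2.43 m/s²

The horizontal push has components F cos 37° = 292.9 × 0.7986 = 233.910 N up the incline and F sin 37° = 292.9 × 0.6018 = 176.267 N pressing into the surface.
The normal force is therefore N = mg cos 37° + F sin 37° = 126.132 + 176.267 = 302.399 N, and kinetic friction down the slope is μN = 0.33 × 302.399 = 99.792 N.
Along the incline: F cos 37° − mg sin 37° − μN = ma, so 233.910 − 95.049 − 99.792 = 16.1 a, giving a = 2.4266 m/s².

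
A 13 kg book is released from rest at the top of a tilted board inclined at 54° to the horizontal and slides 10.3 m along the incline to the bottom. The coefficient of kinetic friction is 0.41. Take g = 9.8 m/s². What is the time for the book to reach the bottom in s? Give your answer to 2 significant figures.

The weight component along the incline is mg sin 54° = 103.069 N and the normal force is N = mg cos 54° = 74.884 N.
Friction up the slope is f = μN = 0.41 × 74.884 = 30.702 N, so the net downslope force is 103.069 − 30.702 = 72.367 N and a = 72.367 / 13 = 5.5667 m/s².
Starting from rest, L = ½at², so t = √(2L/a) = √(2 × 10.3 / 5.5667) = 1.9237 s.

1.9 s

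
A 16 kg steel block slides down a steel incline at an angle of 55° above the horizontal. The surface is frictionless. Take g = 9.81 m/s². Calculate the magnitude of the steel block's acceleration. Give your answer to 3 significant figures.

8.04 m/s²

Resolving the weight along the incline: the component pulling the steel block down the slope is mg sin 55° = 16 × 9.81 × 0.8192 = 128.582 N, and the normal force is N = mg cos 55° = 16 × 9.81 × 0.5736 = 90.032 N.
With no friction the net force along the incline is 128.582 N, so a = g sin 55° = 128.582 / 16 = 8.0364 m/s².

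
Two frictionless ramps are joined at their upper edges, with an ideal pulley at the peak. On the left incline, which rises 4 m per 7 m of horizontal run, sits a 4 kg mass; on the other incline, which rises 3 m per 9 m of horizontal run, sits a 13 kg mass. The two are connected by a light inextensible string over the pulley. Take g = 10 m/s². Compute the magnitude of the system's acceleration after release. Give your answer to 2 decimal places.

1.25 m/s²

Resolve each weight along its own incline: the 4 kg mass has component 4 × 10 × sin 29.74° = 19.846 N down its slope, and the 13 kg mass has 13 × 10 × sin 18.43° = 41.110 N down its slope.
The 13 kg side's 41.110 N exceeds the other side's 19.846 N, so that mass slides down and the 4 kg mass slides up. Taking that direction as positive, Newton's second law for the whole system gives 41.110 − 19.846 = (4 + 13) a, so a = 21.264 / 17 = 1.2508 m/s².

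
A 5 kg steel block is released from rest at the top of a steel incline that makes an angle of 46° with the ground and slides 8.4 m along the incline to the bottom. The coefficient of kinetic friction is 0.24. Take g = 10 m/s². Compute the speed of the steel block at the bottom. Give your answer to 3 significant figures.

9.64 m/s

The weight component along the incline is mg sin 46° = 35.967 N and the normal force is N = mg cos 46° = 34.733 N.
Friction up the slope is f = μN = 0.24 × 34.733 = 8.336 N, so the net downslope force is 35.967 − 8.336 = 27.631 N and a = 27.631 / 5 = 5.5262 m/s².
Starting from rest over a distance of 8.4 m, v² = 2aL = 2 × 5.5262 × 8.4 = 92.8402, so v = 9.6354 m/s.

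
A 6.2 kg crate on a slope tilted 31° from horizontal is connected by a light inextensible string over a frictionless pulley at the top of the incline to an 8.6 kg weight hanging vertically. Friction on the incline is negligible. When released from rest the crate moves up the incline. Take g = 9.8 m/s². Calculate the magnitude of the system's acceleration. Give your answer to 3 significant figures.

For the crate on the incline: the weight component along the slope is m₁g sin 31° = 6.2 × 9.8 × 0.5150 = 31.291 N and the normal force is N = m₁g cos 31° = 52.081 N.
Newton's second law for the crate (up-slope positive): T − 31.291 = 6.2 a. For the hanging weight (downward positive): 8.6 × 9.8 − T = 8.6 a.
Adding the two equations eliminates T: 52.989 = 14.8 a, so a = 3.5803 m/s².

3.58 m/s²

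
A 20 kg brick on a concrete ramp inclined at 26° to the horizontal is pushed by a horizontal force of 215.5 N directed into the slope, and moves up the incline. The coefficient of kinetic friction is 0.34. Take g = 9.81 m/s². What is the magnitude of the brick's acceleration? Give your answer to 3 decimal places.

0.780 m/s²

The horizontal push has components F cos 26° = 215.5 × 0.8988 = 193.691 N up the incline and F sin 26° = 215.5 × 0.4384 = 94.475 N pressing into the surface.
The normal force is therefore N = mg cos 26° + F sin 26° = 176.345 + 94.475 = 270.820 N, and kinetic friction down the slope is μN = 0.34 × 270.820 = 92.079 N.
Along the incline: F cos 26° − mg sin 26° − μN = ma, so 193.691 − 86.014 − 92.079 = 20 a, giving a = 0.7799 m/s².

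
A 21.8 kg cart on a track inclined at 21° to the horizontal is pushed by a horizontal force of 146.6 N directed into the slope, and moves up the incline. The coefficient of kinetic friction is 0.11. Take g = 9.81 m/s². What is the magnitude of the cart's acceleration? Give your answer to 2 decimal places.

The horizontal push has components F cos 21° = 146.6 × 0.9336 = 136.866 N up the incline and F sin 21° = 146.6 × 0.3584 = 52.541 N pressing into the surface.
The normal force is therefore N = mg cos 21° + F sin 21° = 199.658 + 52.541 = 252.199 N, and kinetic friction down the slope is μN = 0.11 × 252.199 = 27.742 N.
Along the incline: F cos 21° − mg sin 21° − μN = ma, so 136.866 − 76.647 − 27.742 = 21.8 a, giving a = 1.4898 m/s².

1.49 m/s²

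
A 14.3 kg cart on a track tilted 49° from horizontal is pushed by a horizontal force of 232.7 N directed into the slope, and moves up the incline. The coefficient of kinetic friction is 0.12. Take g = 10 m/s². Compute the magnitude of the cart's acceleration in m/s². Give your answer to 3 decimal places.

The horizontal push has components F cos 49° = 232.7 × 0.6561 = 152.674 N up the incline and F sin 49° = 232.7 × 0.7547 = 175.619 N pressing into the surface.
The normal force is therefore N = mg cos 49° + F sin 49° = 93.822 + 175.619 = 269.441 N, and kinetic friction down the slope is μN = 0.12 × 269.441 = 32.333 N.
Along the incline: F cos 49° − mg sin 49° − μN = ma, so 152.674 − 107.922 − 32.333 = 14.3 a, giving a = 0.8685 m/s².

0.868 m/s²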